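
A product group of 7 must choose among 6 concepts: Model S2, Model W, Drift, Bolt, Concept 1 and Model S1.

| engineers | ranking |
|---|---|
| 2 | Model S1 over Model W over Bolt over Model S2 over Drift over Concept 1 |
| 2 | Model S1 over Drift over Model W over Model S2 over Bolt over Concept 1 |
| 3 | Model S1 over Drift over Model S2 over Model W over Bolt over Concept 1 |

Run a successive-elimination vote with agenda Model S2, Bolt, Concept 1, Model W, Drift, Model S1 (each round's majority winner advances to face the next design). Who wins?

Round 1: Model S2 vs Bolt — 5–2, Model S2 advances.
Round 2: Model S2 vs Concept 1 — 7–0, Model S2 advances.
Round 3: Model S2 vs Model W — 3–4, Model W advances.
Round 4: Model W vs Drift — 2–5, Drift advances.
Round 5: Drift vs Model S1 — 0–7, Model S1 advances.
Model S1 survives the agenda.

Model S1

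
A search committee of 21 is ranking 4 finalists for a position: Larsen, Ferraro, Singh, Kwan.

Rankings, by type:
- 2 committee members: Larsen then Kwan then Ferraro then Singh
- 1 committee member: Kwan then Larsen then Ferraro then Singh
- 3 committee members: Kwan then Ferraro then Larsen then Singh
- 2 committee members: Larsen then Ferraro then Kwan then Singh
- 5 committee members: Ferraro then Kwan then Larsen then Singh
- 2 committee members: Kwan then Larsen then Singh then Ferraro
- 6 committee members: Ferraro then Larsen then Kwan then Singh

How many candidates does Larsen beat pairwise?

1

Larsen against each rival (21 committee members):
Larsen vs Ferraro: 7 to 14, Ferraro.
Larsen vs Singh: Larsen preferred on 21 ballots; Larsen wins 21–0.
Larsen vs Kwan: Kwan wins 11–10.
Larsen beats Singh; loses to Ferraro, Kwan — 1 pairwise win.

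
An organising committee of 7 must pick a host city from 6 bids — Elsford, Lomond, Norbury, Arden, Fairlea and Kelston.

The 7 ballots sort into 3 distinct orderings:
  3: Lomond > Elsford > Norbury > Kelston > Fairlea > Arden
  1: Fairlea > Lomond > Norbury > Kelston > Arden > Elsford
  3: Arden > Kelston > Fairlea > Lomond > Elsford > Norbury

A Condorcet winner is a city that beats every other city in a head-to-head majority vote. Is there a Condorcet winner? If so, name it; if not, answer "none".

Pairwise majorities:
Elsford vs Lomond: Lomond, 7–0.
Elsford vs Norbury: Elsford wins 6–1.
Elsford vs Arden: Arden, 4–3.
Elsford vs Fairlea: Fairlea wins 4–3.
Elsford vs Kelston: Kelston, 4–3.
Lomond–Norbury: Lomond 7–0.
Lomond vs Arden: Lomond wins 4–3.
Lomond–Fairlea: Fairlea 4–3.
Lomond vs Kelston: Lomond, 4–3.
Norbury vs Arden: Norbury, 4–3.
Norbury vs Fairlea: Fairlea, 4–3.
Norbury vs Kelston: Norbury wins 4–3.
Arden vs Fairlea: Fairlea wins 4–3.
Arden–Kelston: Kelston 4–3.
Fairlea–Kelston: Kelston 6–1.
Each city drops at least one matchup (Elsford loses to Lomond; Lomond loses to Fairlea; Norbury loses to Elsford; Arden loses to Lomond; Fairlea loses to Kelston; Kelston loses to Lomond); the cycle Elsford → Norbury → Arden → Elsford rules out a Condorcet winner.

none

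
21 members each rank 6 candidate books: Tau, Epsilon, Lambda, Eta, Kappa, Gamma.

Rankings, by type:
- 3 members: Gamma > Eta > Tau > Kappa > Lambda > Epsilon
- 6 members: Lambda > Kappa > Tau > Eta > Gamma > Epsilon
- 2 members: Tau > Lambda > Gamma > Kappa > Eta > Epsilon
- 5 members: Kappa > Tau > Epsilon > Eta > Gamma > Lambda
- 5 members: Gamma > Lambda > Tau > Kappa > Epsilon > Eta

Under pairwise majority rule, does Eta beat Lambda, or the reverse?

Lambda

Ballots ranking Eta above Lambda: 3 + 5 = 8.
Ballots ranking Lambda above Eta: 21 − 8 = 13.
Lambda wins the head-to-head 13–8.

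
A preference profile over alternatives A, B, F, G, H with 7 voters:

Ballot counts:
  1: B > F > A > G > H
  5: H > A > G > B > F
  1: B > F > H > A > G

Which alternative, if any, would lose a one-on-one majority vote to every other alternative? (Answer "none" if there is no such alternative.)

F

Head-to-head results (7 voters):
A vs B: A wins 5–2.
A vs F: 5 to 2, A.
A vs G: A, 7–0.
A–H: H 6–1.
B vs F: B wins 7–0.
B vs G: B preferred on 1+1 = 2 ballots; G wins 5–2.
B–H: H 5–2.
F vs G: G wins 5–2.
F vs H: 2 to 5, H.
G–H: H 6–1.
F loses to every other alternative — it is the Condorcet loser.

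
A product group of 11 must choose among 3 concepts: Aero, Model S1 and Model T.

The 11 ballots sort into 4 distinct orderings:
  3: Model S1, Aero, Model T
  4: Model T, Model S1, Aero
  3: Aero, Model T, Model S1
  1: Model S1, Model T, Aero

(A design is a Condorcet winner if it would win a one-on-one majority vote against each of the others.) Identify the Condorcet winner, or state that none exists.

Head-to-head results (11 engineers):
Aero vs Model S1: 3 to 8, Model S1.
Aero vs Model T: Aero preferred on 3+3 = 6 ballots; Aero wins 6–5.
Model S1 vs Model T: Model S1 preferred on 3+1 = 4 ballots; Model T wins 7–4.
Each design drops at least one matchup (Aero loses to Model S1; Model S1 loses to Model T; Model T loses to Aero); the cycle Aero > Model T > Model S1 > Aero rules out a Condorcet winner.

none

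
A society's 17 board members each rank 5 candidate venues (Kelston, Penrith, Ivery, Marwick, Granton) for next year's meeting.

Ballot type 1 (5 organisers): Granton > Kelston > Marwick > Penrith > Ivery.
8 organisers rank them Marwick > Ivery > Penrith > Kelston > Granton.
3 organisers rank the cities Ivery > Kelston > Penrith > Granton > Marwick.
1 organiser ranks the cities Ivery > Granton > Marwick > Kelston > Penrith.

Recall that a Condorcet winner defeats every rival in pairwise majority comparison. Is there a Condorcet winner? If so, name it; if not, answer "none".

Check each pair by majority over 17 ballots:
Kelston–Penrith: Kelston 9–8.
Kelston vs Ivery: Ivery wins 12–5.
Kelston vs Marwick: Marwick, 9–8.
Kelston vs Granton: Kelston wins 11–6.
Penrith vs Ivery: Ivery, 12–5.
Penrith–Marwick: Marwick 14–3.
Penrith vs Granton: Penrith, 11–6.
Ivery–Marwick: Marwick 13–4.
Ivery vs Granton: Ivery, 12–5.
Marwick vs Granton: Granton, 9–8.
Each city drops at least one matchup (Kelston loses to Ivery; Penrith loses to Kelston; Ivery loses to Marwick; Marwick loses to Granton; Granton loses to Kelston); the cycle Kelston > Granton > Marwick > Kelston rules out a Condorcet winner.

none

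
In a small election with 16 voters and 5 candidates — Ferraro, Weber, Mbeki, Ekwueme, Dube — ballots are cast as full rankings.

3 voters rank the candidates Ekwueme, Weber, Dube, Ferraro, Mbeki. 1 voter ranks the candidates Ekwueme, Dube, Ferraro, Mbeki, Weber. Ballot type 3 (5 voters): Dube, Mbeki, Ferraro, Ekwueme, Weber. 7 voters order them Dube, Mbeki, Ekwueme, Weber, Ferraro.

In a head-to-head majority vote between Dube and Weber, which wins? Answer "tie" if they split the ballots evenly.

Ballots ranking Dube above Weber: 1 + 5 + 7 = 13.
Ballots ranking Weber above Dube: 16 − 13 = 3.
Dube wins the head-to-head 13–3.

Dube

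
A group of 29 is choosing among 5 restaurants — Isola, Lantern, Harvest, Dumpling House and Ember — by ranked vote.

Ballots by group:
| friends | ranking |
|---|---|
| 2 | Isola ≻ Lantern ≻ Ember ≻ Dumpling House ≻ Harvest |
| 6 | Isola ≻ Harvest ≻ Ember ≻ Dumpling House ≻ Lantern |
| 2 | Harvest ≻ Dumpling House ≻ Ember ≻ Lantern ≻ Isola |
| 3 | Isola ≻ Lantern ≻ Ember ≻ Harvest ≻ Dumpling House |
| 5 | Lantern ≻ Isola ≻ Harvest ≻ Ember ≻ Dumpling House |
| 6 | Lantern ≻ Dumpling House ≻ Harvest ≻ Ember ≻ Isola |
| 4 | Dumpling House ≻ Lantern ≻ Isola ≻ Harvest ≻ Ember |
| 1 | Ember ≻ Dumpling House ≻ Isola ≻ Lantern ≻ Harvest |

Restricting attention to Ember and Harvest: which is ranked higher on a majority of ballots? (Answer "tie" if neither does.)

Ballots ranking Ember above Harvest: 2 + 3 + 1 = 6.
Ballots ranking Harvest above Ember: 29 − 6 = 23.
Harvest wins the head-to-head 23–6.

Harvest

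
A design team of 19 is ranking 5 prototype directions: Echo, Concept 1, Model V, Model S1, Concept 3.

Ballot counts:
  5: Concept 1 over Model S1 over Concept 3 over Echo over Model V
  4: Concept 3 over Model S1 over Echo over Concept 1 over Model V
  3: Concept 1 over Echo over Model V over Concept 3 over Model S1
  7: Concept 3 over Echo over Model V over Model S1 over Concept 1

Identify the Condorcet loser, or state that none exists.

none

Head-to-head results (19 engineers):
Echo vs Concept 1: Echo wins 11–8.
Echo vs Model V: Echo wins 19–0.
Echo vs Model S1: Echo wins 10–9.
Echo vs Concept 3: Echo is ranked higher on 3 ballots, Concept 3 on 16. Concept 3 wins 16–3.
Concept 1 vs Model V: Concept 1 preferred on 5+4+3 = 12 ballots; Concept 1 wins 12–7.
Concept 1 vs Model S1: Concept 1 is ranked higher on 5+3 = 8 ballots, Model S1 on 11. Model S1 wins 11–8.
Concept 1 vs Concept 3: Concept 1 preferred on 5+3 = 8 ballots; Concept 3 wins 11–8.
Model V vs Model S1: Model V is ranked higher on 3+7 = 10 ballots, Model S1 on 9. Model V wins 10–9.
Model V vs Concept 3: Model V is ranked higher on 3 ballots, Concept 3 on 16. Concept 3 wins 16–3.
Model S1 vs Concept 3: 5 for Model S1, 14 for Concept 3 — Concept 3 by 14–5.
Every design wins at least one matchup (Echo beats Concept 1; Concept 1 beats Model V; Model V beats Model S1; Model S1 beats Concept 1; Concept 3 beats Echo), so there is no Condorcet loser.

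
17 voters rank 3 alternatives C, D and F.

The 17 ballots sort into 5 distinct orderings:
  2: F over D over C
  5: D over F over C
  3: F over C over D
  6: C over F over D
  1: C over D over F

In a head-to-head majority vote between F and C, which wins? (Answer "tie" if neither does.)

F

Ballots ranking F above C: 2 + 5 + 3 = 10.
Ballots ranking C above F: 17 − 10 = 7.
F wins the head-to-head 10–7.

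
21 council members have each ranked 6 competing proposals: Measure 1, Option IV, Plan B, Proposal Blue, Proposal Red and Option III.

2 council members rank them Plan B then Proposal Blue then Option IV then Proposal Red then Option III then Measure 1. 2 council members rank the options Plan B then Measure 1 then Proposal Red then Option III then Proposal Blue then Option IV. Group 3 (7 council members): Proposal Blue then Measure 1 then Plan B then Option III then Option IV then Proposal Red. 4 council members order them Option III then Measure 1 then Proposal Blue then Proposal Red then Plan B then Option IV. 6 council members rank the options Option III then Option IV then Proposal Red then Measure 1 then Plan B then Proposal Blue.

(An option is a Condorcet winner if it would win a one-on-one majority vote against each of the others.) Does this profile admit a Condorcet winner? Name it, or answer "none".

none

Pairwise majorities:
Measure 1–Option IV: Measure 1 13–8.
Measure 1 vs Plan B: Measure 1, 17–4.
Measure 1 vs Proposal Blue: Measure 1, 12–9.
Measure 1–Proposal Red: Measure 1 13–8.
Measure 1–Option III: Option III 12–9.
Option IV vs Plan B: Plan B wins 15–6.
Option IV vs Proposal Blue: Proposal Blue wins 15–6.
Option IV–Proposal Red: Option IV 15–6.
Option IV–Option III: Option III 19–2.
Plan B vs Proposal Blue: Proposal Blue, 11–10.
Plan B–Proposal Red: Plan B 11–10.
Plan B vs Option III: Plan B wins 11–10.
Proposal Blue–Proposal Red: Proposal Blue 13–8.
Proposal Blue vs Option III: Option III, 12–9.
Proposal Red vs Option III: Option III wins 17–4.
Each option drops at least one matchup (Measure 1 loses to Option III; Option IV loses to Measure 1; Plan B loses to Measure 1; Proposal Blue loses to Measure 1; Proposal Red loses to Measure 1; Option III loses to Plan B); the cycle Measure 1 > Plan B > Option III > Measure 1 rules out a Condorcet winner.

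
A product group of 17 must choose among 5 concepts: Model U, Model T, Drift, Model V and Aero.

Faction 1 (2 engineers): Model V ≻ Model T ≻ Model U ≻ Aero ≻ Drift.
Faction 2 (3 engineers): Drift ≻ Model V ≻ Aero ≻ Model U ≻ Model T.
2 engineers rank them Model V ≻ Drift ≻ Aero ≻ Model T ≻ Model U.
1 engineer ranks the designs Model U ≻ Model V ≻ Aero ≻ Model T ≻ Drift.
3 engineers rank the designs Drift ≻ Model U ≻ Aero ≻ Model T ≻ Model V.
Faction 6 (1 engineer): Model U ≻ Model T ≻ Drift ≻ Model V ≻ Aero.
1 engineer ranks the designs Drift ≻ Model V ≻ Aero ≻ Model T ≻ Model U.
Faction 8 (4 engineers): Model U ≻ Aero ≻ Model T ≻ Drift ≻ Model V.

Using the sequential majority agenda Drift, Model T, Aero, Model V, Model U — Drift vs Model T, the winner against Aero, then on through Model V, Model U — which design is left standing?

Drift

Round 1: Drift vs Model T — 9–8, Drift advances.
Round 2: Drift vs Aero — 10–7, Drift advances.
Round 3: Drift vs Model V — 12–5, Drift advances.
Round 4: Drift vs Model U — 9–8, Drift advances.
The agenda winner is Drift.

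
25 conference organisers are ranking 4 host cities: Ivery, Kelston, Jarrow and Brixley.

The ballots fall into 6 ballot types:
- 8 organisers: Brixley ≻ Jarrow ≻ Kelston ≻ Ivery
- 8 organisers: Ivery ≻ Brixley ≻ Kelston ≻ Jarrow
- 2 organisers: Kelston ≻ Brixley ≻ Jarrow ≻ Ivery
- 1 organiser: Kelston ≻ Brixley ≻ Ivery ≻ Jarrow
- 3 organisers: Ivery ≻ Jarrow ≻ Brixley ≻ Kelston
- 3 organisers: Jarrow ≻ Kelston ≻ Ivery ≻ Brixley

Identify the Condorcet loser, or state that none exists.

none

Head-to-head results (25 organisers):
Ivery vs Kelston: Kelston, 14–11.
Ivery vs Jarrow: Ivery is ranked higher on 8+1+3 = 12 ballots, Jarrow on 13. Jarrow wins 13–12.
Ivery–Brixley: Ivery 14–11.
Kelston vs Jarrow: Jarrow, 14–11.
Kelston vs Brixley: Kelston preferred on 2+1+3 = 6 ballots; Brixley wins 19–6.
Jarrow–Brixley: Brixley 19–6.
Every city wins at least one matchup (Ivery beats Brixley; Kelston beats Ivery; Jarrow beats Ivery; Brixley beats Kelston), so there is no Condorcet loser.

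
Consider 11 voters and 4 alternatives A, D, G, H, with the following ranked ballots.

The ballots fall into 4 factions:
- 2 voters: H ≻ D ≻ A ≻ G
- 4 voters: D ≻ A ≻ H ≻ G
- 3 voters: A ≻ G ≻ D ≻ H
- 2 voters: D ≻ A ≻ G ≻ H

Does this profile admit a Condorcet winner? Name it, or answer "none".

D

Check each pair by majority over 11 ballots:
A vs D: 3 to 8, D.
A vs G: 11 to 0, A.
A vs H: A preferred on 4+3+2 = 9 ballots; A wins 9–2.
D vs G: D preferred on 2+4+2 = 8 ballots; D wins 8–3.
D vs H: D is ranked higher on 4+3+2 = 9 ballots, H on 2. D wins 9–2.
G vs H: 3+2 = 5 for G, 6 for H — H by 6–5.
Only D has no losses; D is the Condorcet winner.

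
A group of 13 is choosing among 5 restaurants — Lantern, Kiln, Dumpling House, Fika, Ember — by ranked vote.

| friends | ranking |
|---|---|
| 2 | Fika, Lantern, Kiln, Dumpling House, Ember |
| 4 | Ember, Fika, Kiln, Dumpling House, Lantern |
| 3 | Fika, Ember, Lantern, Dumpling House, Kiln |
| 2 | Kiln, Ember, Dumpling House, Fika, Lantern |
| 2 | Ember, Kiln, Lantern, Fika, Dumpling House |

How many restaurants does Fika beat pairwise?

3

Fika against each rival (13 friends):
Fika–Lantern: Fika 11–2.
Fika–Kiln: Fika 9–4.
Fika vs Dumpling House: Fika is ranked higher on 2+4+3+2 = 11 ballots, Dumpling House on 2. Fika wins 11–2.
Fika vs Ember: 2+3 = 5 for Fika, 8 for Ember — Ember by 8–5.
Fika beats Lantern, Kiln, Dumpling House; loses to Ember — 3 pairwise wins.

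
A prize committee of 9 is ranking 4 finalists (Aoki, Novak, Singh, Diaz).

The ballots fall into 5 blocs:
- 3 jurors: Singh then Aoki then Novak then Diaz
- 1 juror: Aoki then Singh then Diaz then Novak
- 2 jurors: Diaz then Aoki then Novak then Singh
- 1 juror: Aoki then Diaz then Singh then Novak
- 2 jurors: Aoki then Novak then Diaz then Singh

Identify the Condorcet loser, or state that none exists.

none

Pairwise majorities:
Aoki vs Novak: Aoki is ranked higher on 3+1+2+1+2 = 9 ballots, Novak on 0. Aoki wins 9–0.
Aoki vs Singh: Aoki wins 6–3.
Aoki vs Diaz: Aoki, 7–2.
Novak vs Singh: 2+2 = 4 for Novak, 5 for Singh — Singh by 5–4.
Novak vs Diaz: 3+2 = 5 for Novak, 4 for Diaz — Novak by 5–4.
Singh vs Diaz: 3+1 = 4 for Singh, 5 for Diaz — Diaz by 5–4.
No nominee is winless: Aoki beats Novak; Novak beats Diaz; Singh beats Novak; Diaz beats Singh. There is no Condorcet loser.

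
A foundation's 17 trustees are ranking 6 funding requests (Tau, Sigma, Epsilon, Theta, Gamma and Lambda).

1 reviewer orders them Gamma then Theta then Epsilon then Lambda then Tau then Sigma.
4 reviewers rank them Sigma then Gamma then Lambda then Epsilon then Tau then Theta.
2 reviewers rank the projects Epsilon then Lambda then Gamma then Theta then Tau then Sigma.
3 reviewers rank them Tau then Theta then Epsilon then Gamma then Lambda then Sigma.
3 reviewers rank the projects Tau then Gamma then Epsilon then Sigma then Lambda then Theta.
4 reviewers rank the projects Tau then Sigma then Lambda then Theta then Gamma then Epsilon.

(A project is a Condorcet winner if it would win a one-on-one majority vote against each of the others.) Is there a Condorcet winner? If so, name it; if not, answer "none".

Pairwise majorities:
Tau vs Sigma: 1+2+3+3+4 = 13 for Tau, 4 for Sigma — Tau by 13–4.
Tau vs Epsilon: Tau is ranked higher on 3+3+4 = 10 ballots, Epsilon on 7. Tau wins 10–7.
Tau vs Theta: Tau preferred on 4+3+3+4 = 14 ballots; Tau wins 14–3.
Tau vs Gamma: 3+3+4 = 10 for Tau, 7 for Gamma — Tau by 10–7.
Tau vs Lambda: 10 to 7, Tau.
Sigma vs Epsilon: Sigma is ranked higher on 4+4 = 8 ballots, Epsilon on 9. Epsilon wins 9–8.
Sigma vs Theta: 11 to 6, Sigma.
Sigma vs Gamma: 4+4 = 8 for Sigma, 9 for Gamma — Gamma by 9–8.
Sigma vs Lambda: 4+3+4 = 11 for Sigma, 6 for Lambda — Sigma by 11–6.
Epsilon vs Theta: Epsilon preferred on 4+2+3 = 9 ballots; Epsilon wins 9–8.
Epsilon vs Gamma: Epsilon is ranked higher on 2+3 = 5 ballots, Gamma on 12. Gamma wins 12–5.
Epsilon vs Lambda: Epsilon preferred on 1+2+3+3 = 9 ballots; Epsilon wins 9–8.
Theta vs Gamma: 3+4 = 7 for Theta, 10 for Gamma — Gamma by 10–7.
Theta vs Lambda: Theta preferred on 1+3 = 4 ballots; Lambda wins 13–4.
Gamma vs Lambda: Gamma is ranked higher on 1+4+3+3 = 11 ballots, Lambda on 6. Gamma wins 11–6.
Tau wins every pairwise contest, so Tau is the Condorcet winner.

Tau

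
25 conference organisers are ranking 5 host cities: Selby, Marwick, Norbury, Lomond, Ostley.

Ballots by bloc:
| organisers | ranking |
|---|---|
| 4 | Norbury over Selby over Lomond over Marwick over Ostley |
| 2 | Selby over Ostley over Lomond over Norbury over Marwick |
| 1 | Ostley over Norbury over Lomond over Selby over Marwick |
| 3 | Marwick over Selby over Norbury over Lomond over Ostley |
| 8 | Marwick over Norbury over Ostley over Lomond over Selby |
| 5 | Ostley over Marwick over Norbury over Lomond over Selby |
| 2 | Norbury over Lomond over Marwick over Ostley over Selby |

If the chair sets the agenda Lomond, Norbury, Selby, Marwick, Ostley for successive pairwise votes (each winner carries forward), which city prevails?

Marwick

Round 1: Lomond vs Norbury — 2–23, Norbury advances.
Round 2: Norbury vs Selby — 20–5, Norbury advances.
Round 3: Norbury vs Marwick — 9–16, Marwick advances.
Round 4: Marwick vs Ostley — 17–8, Marwick advances.
The agenda winner is Marwick.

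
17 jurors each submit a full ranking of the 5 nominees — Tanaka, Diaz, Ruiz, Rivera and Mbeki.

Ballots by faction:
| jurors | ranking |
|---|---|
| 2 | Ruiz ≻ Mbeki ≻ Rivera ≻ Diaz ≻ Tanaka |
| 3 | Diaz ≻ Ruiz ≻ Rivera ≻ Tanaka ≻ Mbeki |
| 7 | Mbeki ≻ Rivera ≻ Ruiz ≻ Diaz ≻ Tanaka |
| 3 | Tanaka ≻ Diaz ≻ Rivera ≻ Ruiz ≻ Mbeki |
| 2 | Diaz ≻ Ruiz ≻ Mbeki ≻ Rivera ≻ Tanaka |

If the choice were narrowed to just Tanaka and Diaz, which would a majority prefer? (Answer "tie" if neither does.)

Ballots ranking Tanaka above Diaz: 3.
Ballots ranking Diaz above Tanaka: 17 − 3 = 14.
Diaz wins the head-to-head 14–3.

Diaz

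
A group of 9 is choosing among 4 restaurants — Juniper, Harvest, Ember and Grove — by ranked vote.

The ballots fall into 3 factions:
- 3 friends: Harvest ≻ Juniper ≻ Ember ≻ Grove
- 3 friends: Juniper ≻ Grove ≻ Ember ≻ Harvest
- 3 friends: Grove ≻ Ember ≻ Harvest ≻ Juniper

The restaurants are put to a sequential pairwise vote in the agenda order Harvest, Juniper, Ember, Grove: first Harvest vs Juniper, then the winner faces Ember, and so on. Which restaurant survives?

Round 1: Harvest vs Juniper — 6–3, Harvest advances.
Round 2: Harvest vs Ember — 3–6, Ember advances.
Round 3: Ember vs Grove — 3–6, Grove advances.
Grove survives the agenda.

Grove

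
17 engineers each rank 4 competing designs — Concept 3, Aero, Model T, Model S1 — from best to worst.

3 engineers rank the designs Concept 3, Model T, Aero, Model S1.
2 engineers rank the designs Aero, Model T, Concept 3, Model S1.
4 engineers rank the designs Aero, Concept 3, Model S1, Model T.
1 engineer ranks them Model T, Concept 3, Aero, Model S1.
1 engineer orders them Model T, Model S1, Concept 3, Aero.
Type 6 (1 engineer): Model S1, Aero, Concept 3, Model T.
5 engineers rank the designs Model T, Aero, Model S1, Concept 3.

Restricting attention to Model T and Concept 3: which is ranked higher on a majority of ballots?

Ballots ranking Model T above Concept 3: 2 + 1 + 1 + 5 = 9.
Ballots ranking Concept 3 above Model T: 17 − 9 = 8.
Model T wins the head-to-head 9–8.

Model T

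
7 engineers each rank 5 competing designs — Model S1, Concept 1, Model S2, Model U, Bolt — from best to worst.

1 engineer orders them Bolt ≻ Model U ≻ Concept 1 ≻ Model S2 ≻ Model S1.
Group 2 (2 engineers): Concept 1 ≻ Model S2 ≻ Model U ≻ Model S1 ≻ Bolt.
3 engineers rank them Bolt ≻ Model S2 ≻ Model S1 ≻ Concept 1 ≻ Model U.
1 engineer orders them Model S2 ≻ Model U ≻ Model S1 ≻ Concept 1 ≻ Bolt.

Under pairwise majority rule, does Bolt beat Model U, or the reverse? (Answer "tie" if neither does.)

Ballots ranking Bolt above Model U: 1 + 3 = 4.
Ballots ranking Model U above Bolt: 7 − 4 = 3.
Bolt wins the head-to-head 4–3.

Bolt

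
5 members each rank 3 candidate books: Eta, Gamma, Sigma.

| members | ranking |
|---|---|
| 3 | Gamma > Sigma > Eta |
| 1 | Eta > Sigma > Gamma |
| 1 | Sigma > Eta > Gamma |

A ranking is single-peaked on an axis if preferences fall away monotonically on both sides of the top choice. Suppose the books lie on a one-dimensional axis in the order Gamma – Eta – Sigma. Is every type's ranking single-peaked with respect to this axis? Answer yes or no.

Axis positions: Gamma=1, Eta=2, Sigma=3.
Type 1: ranking walks positions 1-3-2; Sigma is ranked above Eta even though Eta lies between Sigma and the peak Gamma on the axis — preferences dip and rise again. Not single-peaked.
Type 2 (peak Eta at position 2): ranking walks positions 2-3-1, expanding outward from the peak — single-peaked.
Type 3 (peak Sigma at position 3): ranking walks positions 3-2-1, expanding outward from the peak — single-peaked.
Type 1 violates single-peakedness, so the profile is not single-peaked on this axis.

no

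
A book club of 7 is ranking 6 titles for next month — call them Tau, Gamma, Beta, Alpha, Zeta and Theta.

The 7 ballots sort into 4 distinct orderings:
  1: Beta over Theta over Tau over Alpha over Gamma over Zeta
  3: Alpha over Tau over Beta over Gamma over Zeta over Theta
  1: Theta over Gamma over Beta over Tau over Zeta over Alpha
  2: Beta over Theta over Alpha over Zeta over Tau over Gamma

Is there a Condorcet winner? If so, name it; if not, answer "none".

Beta

Head-to-head results (7 members):
Tau vs Gamma: Tau wins 6–1.
Tau vs Beta: 3 for Tau, 4 for Beta — Beta by 4–3.
Tau vs Alpha: 1+1 = 2 for Tau, 5 for Alpha — Alpha by 5–2.
Tau vs Zeta: Tau is ranked higher on 1+3+1 = 5 ballots, Zeta on 2. Tau wins 5–2.
Tau–Theta: Theta 4–3.
Gamma vs Beta: Beta, 6–1.
Gamma vs Alpha: 1 to 6, Alpha.
Gamma vs Zeta: 5 to 2, Gamma.
Gamma vs Theta: Gamma is ranked higher on 3 ballots, Theta on 4. Theta wins 4–3.
Beta vs Alpha: Beta, 4–3.
Beta–Zeta: Beta 7–0.
Beta vs Theta: Beta wins 6–1.
Alpha vs Zeta: 6 to 1, Alpha.
Alpha vs Theta: Theta wins 4–3.
Zeta vs Theta: 3 for Zeta, 4 for Theta — Theta by 4–3.
Beta wins every pairwise contest, so Beta is the Condorcet winner.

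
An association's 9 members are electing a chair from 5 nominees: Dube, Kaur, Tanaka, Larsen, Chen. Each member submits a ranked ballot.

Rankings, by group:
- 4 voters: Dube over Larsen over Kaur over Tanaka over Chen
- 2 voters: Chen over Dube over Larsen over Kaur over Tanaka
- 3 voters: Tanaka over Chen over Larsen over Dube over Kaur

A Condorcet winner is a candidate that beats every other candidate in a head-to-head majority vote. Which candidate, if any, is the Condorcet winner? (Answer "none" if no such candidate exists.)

Pairwise majorities:
Dube vs Kaur: Dube preferred on 4+2+3 = 9 ballots; Dube wins 9–0.
Dube vs Tanaka: 4+2 = 6 for Dube, 3 for Tanaka — Dube by 6–3.
Dube vs Larsen: Dube wins 6–3.
Dube vs Chen: Chen wins 5–4.
Kaur vs Tanaka: Kaur, 6–3.
Kaur vs Larsen: Larsen, 9–0.
Kaur–Chen: Chen 5–4.
Tanaka vs Larsen: 3 to 6, Larsen.
Tanaka vs Chen: Tanaka preferred on 4+3 = 7 ballots; Tanaka wins 7–2.
Larsen vs Chen: 4 for Larsen, 5 for Chen — Chen by 5–4.
Every candidate loses at least once (Dube loses to Chen; Kaur loses to Dube; Tanaka loses to Dube; Larsen loses to Dube; Chen loses to Tanaka). The majority relation contains the cycle Dube > Tanaka > Chen > Dube, so there is no Condorcet winner.

none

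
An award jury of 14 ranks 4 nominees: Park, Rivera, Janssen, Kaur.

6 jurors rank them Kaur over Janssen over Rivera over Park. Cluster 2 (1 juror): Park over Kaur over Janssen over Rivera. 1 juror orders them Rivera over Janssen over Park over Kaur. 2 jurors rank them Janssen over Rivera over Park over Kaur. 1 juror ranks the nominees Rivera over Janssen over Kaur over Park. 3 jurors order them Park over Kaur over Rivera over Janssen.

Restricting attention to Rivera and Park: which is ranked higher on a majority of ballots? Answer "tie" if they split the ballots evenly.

Rivera

Ballots ranking Rivera above Park: 6 + 1 + 2 + 1 = 10.
Ballots ranking Park above Rivera: 14 − 10 = 4.
Rivera wins the head-to-head 10–4.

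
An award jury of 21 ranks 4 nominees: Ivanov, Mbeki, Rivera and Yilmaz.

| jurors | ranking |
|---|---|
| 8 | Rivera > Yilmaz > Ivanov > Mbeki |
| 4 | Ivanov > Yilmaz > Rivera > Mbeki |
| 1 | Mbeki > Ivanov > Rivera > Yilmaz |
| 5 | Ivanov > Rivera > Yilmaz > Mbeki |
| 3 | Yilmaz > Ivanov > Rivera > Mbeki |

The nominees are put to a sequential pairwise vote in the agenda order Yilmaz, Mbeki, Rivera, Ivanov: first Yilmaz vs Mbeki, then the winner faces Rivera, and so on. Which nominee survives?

Round 1: Yilmaz vs Mbeki — 20–1, Yilmaz advances.
Round 2: Yilmaz vs Rivera — 7–14, Rivera advances.
Round 3: Rivera vs Ivanov — 8–13, Ivanov advances.
The agenda winner is Ivanov.

Ivanov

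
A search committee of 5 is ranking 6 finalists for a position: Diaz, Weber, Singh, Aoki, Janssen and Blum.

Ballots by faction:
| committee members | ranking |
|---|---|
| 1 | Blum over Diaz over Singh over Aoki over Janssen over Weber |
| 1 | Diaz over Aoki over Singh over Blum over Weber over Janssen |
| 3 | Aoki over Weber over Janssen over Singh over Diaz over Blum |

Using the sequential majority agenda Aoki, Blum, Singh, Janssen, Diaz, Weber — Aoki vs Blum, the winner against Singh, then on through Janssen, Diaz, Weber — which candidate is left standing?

Aoki

Round 1: Aoki vs Blum — 4–1, Aoki advances.
Round 2: Aoki vs Singh — 4–1, Aoki advances.
Round 3: Aoki vs Janssen — 5–0, Aoki advances.
Round 4: Aoki vs Diaz — 3–2, Aoki advances.
Round 5: Aoki vs Weber — 5–0, Aoki advances.
Aoki survives the agenda.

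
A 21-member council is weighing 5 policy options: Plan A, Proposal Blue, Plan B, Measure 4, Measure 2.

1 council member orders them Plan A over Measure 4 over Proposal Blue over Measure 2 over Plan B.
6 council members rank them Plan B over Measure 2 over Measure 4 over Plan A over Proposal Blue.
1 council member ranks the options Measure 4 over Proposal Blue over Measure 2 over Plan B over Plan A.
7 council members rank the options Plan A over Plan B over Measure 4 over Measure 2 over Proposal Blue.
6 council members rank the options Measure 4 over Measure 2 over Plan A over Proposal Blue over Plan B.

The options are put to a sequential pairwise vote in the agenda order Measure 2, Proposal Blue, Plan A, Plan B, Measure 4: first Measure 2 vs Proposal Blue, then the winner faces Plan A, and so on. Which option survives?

Plan B

Round 1: Measure 2 vs Proposal Blue — 19–2, Measure 2 advances.
Round 2: Measure 2 vs Plan A — 13–8, Measure 2 advances.
Round 3: Measure 2 vs Plan B — 8–13, Plan B advances.
Round 4: Plan B vs Measure 4 — 13–8, Plan B advances.
The agenda winner is Plan B.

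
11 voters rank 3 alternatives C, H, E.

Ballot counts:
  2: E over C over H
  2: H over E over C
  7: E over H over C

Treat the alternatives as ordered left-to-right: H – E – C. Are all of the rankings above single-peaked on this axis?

yes

Axis positions: H=1, E=2, C=3.
Bloc 1 (peak E at position 2): ranking walks positions 2-3-1, expanding outward from the peak — single-peaked.
Bloc 2 (peak H at position 1): ranking walks positions 1-2-3, expanding outward from the peak — single-peaked.
Bloc 3 (peak E at position 2): ranking walks positions 2-1-3, expanding outward from the peak — single-peaked.
Every ranking is single-peaked on this axis.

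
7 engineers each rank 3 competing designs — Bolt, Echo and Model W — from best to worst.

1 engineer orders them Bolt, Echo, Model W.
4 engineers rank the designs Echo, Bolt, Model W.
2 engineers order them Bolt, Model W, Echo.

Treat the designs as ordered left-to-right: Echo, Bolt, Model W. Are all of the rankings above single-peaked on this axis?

Axis positions: Echo=1, Bolt=2, Model W=3.
Cluster 1 (peak Bolt at position 2): ranking walks positions 2-1-3, expanding outward from the peak — single-peaked.
Cluster 2 (peak Echo at position 1): ranking walks positions 1-2-3, expanding outward from the peak — single-peaked.
Cluster 3 (peak Bolt at position 2): ranking walks positions 2-3-1, expanding outward from the peak — single-peaked.
Every ranking is single-peaked on this axis.

yes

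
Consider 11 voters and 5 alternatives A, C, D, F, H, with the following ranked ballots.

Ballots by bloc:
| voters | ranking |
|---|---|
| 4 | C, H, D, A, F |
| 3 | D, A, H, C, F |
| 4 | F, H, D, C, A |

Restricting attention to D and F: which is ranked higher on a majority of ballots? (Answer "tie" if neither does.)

D

Ballots ranking D above F: 4 + 3 = 7.
Ballots ranking F above D: 11 − 7 = 4.
D wins the head-to-head 7–4.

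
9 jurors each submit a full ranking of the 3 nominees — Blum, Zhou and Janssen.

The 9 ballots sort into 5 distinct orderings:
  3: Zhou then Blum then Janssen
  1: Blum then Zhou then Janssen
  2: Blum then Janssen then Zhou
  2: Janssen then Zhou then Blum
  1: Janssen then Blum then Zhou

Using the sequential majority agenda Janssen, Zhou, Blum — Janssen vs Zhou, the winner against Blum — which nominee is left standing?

Round 1: Janssen vs Zhou — 5–4, Janssen advances.
Round 2: Janssen vs Blum — 3–6, Blum advances.
Blum survives the agenda.

Blum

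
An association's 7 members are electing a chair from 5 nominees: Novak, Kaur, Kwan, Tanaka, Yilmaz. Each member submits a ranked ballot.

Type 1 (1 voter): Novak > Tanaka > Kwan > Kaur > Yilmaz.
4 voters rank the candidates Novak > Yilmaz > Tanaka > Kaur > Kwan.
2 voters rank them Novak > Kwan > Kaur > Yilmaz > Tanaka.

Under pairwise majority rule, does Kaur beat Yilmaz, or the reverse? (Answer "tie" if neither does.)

Ballots ranking Kaur above Yilmaz: 1 + 2 = 3.
Ballots ranking Yilmaz above Kaur: 7 − 3 = 4.
Yilmaz wins the head-to-head 4–3.

Yilmaz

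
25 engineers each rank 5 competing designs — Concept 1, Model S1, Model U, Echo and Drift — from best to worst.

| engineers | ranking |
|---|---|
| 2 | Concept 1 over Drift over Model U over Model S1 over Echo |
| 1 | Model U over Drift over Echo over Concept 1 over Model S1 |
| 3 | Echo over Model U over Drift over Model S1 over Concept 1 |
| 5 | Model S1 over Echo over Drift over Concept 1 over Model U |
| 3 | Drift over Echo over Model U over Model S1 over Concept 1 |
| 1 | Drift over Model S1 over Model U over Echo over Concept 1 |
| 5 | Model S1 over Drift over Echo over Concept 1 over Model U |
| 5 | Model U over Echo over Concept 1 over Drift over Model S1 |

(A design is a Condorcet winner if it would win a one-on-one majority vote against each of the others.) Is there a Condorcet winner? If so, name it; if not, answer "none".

Pairwise majorities:
Concept 1 vs Model S1: Model S1 wins 17–8.
Concept 1 vs Model U: Model U, 13–12.
Concept 1 vs Echo: Concept 1 preferred on 2 ballots; Echo wins 23–2.
Concept 1 vs Drift: Concept 1 is ranked higher on 2+5 = 7 ballots, Drift on 18. Drift wins 18–7.
Model S1–Model U: Model U 14–11.
Model S1 vs Echo: Model S1, 13–12.
Model S1 vs Drift: Model S1 is ranked higher on 5+5 = 10 ballots, Drift on 15. Drift wins 15–10.
Model U vs Echo: Model U is ranked higher on 2+1+1+5 = 9 ballots, Echo on 16. Echo wins 16–9.
Model U vs Drift: 1+3+5 = 9 for Model U, 16 for Drift — Drift by 16–9.
Echo vs Drift: 3+5+5 = 13 for Echo, 12 for Drift — Echo by 13–12.
No design is unbeaten: Concept 1 loses to Model S1; Model S1 loses to Model U; Model U loses to Echo; Echo loses to Model S1; Drift loses to Echo. In particular Model S1 beats Echo beats Model U beats Model S1 is a majority cycle — no Condorcet winner exists.

none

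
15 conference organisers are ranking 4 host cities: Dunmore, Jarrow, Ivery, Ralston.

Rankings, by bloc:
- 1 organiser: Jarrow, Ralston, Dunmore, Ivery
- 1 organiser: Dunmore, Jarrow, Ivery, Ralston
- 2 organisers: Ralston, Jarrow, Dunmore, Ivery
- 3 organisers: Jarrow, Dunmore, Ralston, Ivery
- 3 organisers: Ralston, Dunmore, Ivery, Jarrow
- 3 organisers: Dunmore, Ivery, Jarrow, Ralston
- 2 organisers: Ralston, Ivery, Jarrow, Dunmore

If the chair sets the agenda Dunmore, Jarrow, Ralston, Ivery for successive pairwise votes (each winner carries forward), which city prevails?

Round 1: Dunmore vs Jarrow — 7–8, Jarrow advances.
Round 2: Jarrow vs Ralston — 8–7, Jarrow advances.
Round 3: Jarrow vs Ivery — 7–8, Ivery advances.
The agenda winner is Ivery.

Ivery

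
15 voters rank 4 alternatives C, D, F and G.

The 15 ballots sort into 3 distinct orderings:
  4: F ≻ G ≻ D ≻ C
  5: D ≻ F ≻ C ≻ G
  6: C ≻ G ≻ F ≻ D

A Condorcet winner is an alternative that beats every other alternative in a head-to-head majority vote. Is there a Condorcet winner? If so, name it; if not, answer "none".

F

Pairwise majorities:
C vs D: 6 for C, 9 for D — D by 9–6.
C vs F: F, 9–6.
C–G: C 11–4.
D vs F: D is ranked higher on 5 ballots, F on 10. F wins 10–5.
D vs G: 5 to 10, G.
F vs G: F wins 9–6.
F beats each of C, D, G — F is the Condorcet winner.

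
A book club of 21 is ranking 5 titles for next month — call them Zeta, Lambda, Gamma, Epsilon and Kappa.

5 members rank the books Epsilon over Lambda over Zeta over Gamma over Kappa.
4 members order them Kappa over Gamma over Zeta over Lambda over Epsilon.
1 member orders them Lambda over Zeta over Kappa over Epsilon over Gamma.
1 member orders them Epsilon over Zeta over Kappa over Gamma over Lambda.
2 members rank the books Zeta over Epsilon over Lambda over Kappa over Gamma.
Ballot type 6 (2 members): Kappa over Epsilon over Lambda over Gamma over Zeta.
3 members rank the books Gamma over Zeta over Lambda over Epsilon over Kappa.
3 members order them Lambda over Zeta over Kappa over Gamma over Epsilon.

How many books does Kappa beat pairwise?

Kappa against each rival (21 members):
Kappa vs Zeta: Zeta wins 15–6.
Kappa vs Lambda: Lambda wins 14–7.
Kappa–Gamma: Kappa 13–8.
Kappa vs Epsilon: Kappa is ranked higher on 4+1+2+3 = 10 ballots, Epsilon on 11. Epsilon wins 11–10.
Kappa beats Gamma; loses to Zeta, Lambda, Epsilon — 1 pairwise win.

1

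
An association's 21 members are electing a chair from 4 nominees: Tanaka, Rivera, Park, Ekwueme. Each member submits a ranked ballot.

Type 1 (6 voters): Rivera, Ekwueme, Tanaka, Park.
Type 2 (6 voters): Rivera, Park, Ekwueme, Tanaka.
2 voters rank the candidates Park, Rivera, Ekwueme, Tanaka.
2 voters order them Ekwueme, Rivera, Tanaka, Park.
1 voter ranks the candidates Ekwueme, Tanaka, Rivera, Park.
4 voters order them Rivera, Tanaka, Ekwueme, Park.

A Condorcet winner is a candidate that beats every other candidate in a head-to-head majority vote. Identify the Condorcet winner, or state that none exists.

Head-to-head results (21 voters):
Tanaka vs Rivera: Rivera wins 20–1.
Tanaka vs Park: Tanaka wins 13–8.
Tanaka vs Ekwueme: Ekwueme wins 17–4.
Rivera–Park: Rivera 19–2.
Rivera vs Ekwueme: Rivera, 18–3.
Park vs Ekwueme: Ekwueme wins 13–8.
Only Rivera has no losses; Rivera is the Condorcet winner.

Rivera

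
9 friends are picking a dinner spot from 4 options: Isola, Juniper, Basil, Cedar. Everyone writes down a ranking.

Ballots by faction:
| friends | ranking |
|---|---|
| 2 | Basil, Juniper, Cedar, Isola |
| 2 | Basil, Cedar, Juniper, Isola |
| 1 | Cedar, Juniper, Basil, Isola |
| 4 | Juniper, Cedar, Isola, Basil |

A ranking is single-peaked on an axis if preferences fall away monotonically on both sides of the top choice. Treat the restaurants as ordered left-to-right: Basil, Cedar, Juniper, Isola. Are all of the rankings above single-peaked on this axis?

no

Axis positions: Basil=1, Cedar=2, Juniper=3, Isola=4.
Faction 1: ranking walks positions 1-3-2-4; Juniper is ranked above Cedar even though Cedar lies between Juniper and the peak Basil on the axis — preferences dip and rise again. Not single-peaked.
Faction 2 (peak Basil at position 1): ranking walks positions 1-2-3-4, expanding outward from the peak — single-peaked.
Faction 3 (peak Cedar at position 2): ranking walks positions 2-3-1-4, expanding outward from the peak — single-peaked.
Faction 4 (peak Juniper at position 3): ranking walks positions 3-2-4-1, expanding outward from the peak — single-peaked.
Faction 1 violates single-peakedness, so the profile is not single-peaked on this axis.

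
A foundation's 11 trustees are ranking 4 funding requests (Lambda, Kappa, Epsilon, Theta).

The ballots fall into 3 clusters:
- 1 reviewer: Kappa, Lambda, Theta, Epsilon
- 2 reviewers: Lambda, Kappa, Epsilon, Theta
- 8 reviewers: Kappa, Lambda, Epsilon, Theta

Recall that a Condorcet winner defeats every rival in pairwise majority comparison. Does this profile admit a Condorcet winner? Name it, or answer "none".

Check each pair by majority over 11 ballots:
Lambda vs Kappa: 2 for Lambda, 9 for Kappa — Kappa by 9–2.
Lambda vs Epsilon: Lambda is ranked higher on 1+2+8 = 11 ballots, Epsilon on 0. Lambda wins 11–0.
Lambda vs Theta: 1+2+8 = 11 for Lambda, 0 for Theta — Lambda by 11–0.
Kappa vs Epsilon: Kappa preferred on 1+2+8 = 11 ballots; Kappa wins 11–0.
Kappa vs Theta: Kappa preferred on 1+2+8 = 11 ballots; Kappa wins 11–0.
Epsilon vs Theta: Epsilon is ranked higher on 2+8 = 10 ballots, Theta on 1. Epsilon wins 10–1.
Only Kappa has no losses; Kappa is the Condorcet winner.

Kappa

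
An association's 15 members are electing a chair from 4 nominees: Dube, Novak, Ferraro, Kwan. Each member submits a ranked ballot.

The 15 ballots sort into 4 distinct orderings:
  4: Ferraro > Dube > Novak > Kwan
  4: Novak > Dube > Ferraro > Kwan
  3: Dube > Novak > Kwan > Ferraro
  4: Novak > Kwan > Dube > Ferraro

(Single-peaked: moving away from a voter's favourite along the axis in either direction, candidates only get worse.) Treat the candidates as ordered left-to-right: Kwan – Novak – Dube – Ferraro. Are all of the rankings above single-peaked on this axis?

Axis positions: Kwan=1, Novak=2, Dube=3, Ferraro=4.
Group 1 (peak Ferraro at position 4): ranking walks positions 4-3-2-1, expanding outward from the peak — single-peaked.
Group 2 (peak Novak at position 2): ranking walks positions 2-3-4-1, expanding outward from the peak — single-peaked.
Group 3 (peak Dube at position 3): ranking walks positions 3-2-1-4, expanding outward from the peak — single-peaked.
Group 4 (peak Novak at position 2): ranking walks positions 2-1-3-4, expanding outward from the peak — single-peaked.
Every ranking is single-peaked on this axis.

yes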